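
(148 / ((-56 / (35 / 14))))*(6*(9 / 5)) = -999 / 14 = -71.36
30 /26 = 15 /13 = 1.15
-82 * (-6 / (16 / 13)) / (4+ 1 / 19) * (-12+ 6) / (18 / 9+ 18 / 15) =-455715 / 2464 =-184.95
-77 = -77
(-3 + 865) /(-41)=-21.02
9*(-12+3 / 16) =-1701 / 16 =-106.31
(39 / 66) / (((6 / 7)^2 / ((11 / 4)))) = 637 / 288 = 2.21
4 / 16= 1 / 4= 0.25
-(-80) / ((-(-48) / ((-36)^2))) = 2160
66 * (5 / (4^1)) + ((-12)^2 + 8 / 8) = 455 / 2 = 227.50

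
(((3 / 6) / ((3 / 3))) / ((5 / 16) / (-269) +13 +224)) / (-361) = -2152 / 368235523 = -0.00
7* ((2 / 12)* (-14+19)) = 5.83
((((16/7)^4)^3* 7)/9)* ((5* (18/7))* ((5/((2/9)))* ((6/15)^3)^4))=10376293541461622784/135168820322265625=76.77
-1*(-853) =853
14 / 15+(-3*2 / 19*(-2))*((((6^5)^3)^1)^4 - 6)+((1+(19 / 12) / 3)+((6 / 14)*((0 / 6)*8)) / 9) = 105567144438288796176937144911353144349827436375617 / 3420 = 30867586093066899466940690000000000000000000000.00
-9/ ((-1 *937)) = 9/ 937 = 0.01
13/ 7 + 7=62/ 7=8.86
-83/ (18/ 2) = -83/ 9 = -9.22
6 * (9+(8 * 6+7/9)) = 1040/3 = 346.67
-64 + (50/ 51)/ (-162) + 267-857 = -2701699/ 4131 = -654.01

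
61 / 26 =2.35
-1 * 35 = -35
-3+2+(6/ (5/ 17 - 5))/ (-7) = -229/ 280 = -0.82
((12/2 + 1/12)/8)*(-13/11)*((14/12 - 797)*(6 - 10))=-4531475/1584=-2860.78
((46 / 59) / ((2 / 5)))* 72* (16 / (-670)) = -13248 / 3953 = -3.35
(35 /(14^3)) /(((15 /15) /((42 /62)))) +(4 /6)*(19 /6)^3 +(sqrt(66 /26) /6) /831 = sqrt(429) /64818 +2978021 /140616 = 21.18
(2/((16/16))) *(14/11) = 28/11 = 2.55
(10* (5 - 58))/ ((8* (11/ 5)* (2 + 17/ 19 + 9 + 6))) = -1.68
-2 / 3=-0.67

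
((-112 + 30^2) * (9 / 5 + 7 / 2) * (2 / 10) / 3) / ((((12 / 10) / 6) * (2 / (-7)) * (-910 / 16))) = 83528 / 975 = 85.67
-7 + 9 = 2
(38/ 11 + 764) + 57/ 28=237003/ 308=769.49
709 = 709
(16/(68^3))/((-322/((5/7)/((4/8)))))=-5/22147804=-0.00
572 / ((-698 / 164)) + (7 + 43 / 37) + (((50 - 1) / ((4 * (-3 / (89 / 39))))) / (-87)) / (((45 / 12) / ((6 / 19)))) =-1576153873064 / 12486935565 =-126.22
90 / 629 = 0.14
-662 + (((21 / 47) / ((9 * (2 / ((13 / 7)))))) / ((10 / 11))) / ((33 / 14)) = -2800169 / 4230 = -661.98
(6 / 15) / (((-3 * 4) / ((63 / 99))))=-7 / 330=-0.02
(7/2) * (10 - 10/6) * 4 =116.67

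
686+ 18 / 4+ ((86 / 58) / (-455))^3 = 3172647793258361 / 4594710779750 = 690.50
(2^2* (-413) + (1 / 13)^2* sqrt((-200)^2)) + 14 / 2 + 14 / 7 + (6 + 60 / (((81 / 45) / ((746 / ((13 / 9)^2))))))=1737747 / 169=10282.53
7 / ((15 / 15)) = 7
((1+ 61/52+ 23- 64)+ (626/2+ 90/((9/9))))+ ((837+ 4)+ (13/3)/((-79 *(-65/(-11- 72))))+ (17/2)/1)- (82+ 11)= 69051559/61620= 1120.60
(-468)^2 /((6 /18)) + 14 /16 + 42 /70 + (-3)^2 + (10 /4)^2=26283549 /40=657088.72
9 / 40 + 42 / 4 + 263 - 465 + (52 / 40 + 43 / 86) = -7579 / 40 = -189.48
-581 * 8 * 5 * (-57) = 1324680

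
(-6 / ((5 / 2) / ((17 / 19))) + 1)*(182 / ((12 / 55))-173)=-432403 / 570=-758.60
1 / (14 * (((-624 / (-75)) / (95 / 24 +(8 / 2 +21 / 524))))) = 628675 / 9155328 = 0.07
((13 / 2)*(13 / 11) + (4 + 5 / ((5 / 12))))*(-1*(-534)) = 139107 / 11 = 12646.09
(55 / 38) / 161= 55 / 6118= 0.01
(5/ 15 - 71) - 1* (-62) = -26/ 3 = -8.67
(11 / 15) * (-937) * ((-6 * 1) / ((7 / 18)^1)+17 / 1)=-113377 / 105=-1079.78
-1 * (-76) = 76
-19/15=-1.27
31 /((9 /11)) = 341 /9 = 37.89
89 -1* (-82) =171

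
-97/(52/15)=-1455/52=-27.98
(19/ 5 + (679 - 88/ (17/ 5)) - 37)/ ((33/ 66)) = 1239.84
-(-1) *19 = 19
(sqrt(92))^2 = 92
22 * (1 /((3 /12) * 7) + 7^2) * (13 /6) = 2362.90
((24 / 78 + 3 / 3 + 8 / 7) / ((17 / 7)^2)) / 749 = 223 / 401999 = 0.00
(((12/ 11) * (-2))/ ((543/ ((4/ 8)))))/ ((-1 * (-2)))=-2/ 1991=-0.00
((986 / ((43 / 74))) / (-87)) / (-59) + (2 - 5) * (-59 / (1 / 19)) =25598309 / 7611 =3363.33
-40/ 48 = -5/ 6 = -0.83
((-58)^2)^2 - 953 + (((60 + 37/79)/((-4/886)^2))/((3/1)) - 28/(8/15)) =11664566467/948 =12304395.01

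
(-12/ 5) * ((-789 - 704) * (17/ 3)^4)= 498787412/ 135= 3694721.57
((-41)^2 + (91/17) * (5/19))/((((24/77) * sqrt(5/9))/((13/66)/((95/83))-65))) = -773092802573 * sqrt(5)/3682200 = -469471.53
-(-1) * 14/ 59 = 14/ 59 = 0.24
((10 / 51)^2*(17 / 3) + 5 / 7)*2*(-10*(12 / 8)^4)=-44925 / 476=-94.38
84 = 84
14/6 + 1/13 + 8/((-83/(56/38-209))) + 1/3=1398955/61503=22.75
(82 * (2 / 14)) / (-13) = -82 / 91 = -0.90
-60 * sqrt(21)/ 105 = -4 * sqrt(21)/ 7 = -2.62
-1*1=-1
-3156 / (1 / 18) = -56808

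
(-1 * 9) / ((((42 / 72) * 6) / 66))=-1188 / 7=-169.71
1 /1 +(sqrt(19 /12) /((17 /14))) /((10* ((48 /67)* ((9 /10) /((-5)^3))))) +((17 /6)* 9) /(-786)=507 /524- 58625* sqrt(57) /22032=-19.12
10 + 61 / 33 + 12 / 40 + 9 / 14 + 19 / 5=16.59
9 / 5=1.80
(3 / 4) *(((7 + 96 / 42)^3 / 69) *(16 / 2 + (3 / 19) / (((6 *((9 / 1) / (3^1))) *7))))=1753480625 / 25181688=69.63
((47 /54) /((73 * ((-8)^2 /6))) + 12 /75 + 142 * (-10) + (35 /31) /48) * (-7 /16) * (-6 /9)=-323874649861 /782092800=-414.11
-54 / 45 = -6 / 5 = -1.20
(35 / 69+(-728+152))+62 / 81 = -1070717 / 1863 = -574.73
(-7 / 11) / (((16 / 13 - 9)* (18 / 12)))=182 / 3333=0.05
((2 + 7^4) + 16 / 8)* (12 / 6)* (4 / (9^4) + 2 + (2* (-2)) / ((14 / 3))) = 5500.08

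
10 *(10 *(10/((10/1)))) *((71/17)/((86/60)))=213000/731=291.38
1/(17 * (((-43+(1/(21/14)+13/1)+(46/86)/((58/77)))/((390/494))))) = -112230/69173357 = -0.00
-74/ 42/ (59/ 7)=-0.21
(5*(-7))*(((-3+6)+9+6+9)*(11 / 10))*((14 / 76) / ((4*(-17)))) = 14553 / 5168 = 2.82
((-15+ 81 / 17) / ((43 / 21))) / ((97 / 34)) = -7308 / 4171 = -1.75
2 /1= 2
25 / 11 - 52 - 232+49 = -2560 / 11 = -232.73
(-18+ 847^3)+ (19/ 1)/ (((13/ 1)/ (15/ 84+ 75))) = 221182967415/ 364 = 607645514.88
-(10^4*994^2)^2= -97621513729600000000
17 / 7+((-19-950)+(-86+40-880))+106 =-12506 / 7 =-1786.57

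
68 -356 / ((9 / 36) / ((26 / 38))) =-17220 / 19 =-906.32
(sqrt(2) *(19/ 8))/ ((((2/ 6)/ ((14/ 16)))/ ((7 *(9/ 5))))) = 25137 *sqrt(2)/ 320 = 111.09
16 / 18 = 8 / 9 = 0.89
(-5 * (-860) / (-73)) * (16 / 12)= -17200 / 219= -78.54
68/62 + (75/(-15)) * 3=-431/31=-13.90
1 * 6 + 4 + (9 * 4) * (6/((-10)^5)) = 124973/12500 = 10.00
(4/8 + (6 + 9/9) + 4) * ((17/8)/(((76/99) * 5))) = 38709/6080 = 6.37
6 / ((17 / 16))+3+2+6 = 283 / 17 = 16.65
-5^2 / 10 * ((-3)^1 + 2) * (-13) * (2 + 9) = -715 / 2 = -357.50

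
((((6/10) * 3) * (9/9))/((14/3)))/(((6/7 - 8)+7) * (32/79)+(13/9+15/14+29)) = 19197/1565665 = 0.01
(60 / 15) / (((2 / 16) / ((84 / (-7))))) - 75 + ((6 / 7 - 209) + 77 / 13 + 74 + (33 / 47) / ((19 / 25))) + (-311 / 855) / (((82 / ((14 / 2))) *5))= -586.30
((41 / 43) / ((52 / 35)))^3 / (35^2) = 2412235 / 11179320256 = 0.00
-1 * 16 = -16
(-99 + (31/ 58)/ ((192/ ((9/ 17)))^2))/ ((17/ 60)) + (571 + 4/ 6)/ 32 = -290229324085/ 875378688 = -331.55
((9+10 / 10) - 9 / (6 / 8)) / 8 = -1 / 4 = -0.25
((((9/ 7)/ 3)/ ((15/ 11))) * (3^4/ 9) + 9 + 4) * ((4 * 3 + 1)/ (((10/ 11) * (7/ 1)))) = 32.34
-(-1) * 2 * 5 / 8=5 / 4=1.25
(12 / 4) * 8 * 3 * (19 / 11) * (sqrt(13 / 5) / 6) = 228 * sqrt(65) / 55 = 33.42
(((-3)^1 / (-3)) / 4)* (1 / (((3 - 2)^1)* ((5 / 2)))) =1 / 10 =0.10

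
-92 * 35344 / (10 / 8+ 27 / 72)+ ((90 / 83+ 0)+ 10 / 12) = -12954553217 / 6474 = -2001012.24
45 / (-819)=-5 / 91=-0.05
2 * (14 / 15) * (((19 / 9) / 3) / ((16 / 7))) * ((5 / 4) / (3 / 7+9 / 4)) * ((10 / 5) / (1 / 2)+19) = 149891 / 24300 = 6.17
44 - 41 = 3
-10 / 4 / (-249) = 5 / 498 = 0.01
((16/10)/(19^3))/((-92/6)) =-12/788785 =-0.00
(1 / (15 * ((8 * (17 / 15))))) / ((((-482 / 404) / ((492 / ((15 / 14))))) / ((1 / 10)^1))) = -28987 / 102425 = -0.28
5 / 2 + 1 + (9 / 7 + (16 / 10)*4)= 783 / 70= 11.19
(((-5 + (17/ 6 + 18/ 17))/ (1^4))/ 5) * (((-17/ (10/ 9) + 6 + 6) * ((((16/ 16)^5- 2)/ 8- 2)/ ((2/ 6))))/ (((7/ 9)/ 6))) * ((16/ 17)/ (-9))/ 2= 11187/ 5950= 1.88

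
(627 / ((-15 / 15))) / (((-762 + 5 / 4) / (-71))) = -178068 / 3043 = -58.52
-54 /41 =-1.32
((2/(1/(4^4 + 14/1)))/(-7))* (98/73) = -7560/73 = -103.56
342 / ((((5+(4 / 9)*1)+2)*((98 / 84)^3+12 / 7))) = 4653936 / 334531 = 13.91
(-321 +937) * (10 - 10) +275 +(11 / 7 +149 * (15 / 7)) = 4171 / 7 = 595.86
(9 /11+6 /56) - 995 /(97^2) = 0.82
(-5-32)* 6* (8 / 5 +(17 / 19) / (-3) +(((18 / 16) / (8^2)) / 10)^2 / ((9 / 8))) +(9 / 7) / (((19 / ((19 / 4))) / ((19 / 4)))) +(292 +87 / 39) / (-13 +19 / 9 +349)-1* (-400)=57505253831611 / 507070054400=113.41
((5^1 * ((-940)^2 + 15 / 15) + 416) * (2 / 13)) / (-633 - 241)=-777.75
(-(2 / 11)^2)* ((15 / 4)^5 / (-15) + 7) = 43457 / 30976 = 1.40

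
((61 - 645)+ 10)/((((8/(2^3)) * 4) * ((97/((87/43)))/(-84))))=1048698/4171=251.43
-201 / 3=-67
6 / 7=0.86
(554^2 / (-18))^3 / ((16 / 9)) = -451729667968489 / 162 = -2788454740546.23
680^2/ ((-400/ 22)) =-25432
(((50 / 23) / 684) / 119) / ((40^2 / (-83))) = -83 / 59907456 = -0.00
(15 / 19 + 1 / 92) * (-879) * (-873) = 1073546433 / 1748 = 614157.00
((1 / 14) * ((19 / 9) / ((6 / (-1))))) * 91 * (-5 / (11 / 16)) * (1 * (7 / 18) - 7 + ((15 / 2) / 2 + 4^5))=45399835 / 2673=16984.60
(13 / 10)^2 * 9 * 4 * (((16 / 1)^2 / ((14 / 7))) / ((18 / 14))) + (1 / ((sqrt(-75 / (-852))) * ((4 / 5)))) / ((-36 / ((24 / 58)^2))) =151424 / 25- 2 * sqrt(71) / 841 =6056.94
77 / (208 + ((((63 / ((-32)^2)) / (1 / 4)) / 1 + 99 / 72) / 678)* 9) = 4454912 / 12035293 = 0.37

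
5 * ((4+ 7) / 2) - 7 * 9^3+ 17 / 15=-152231 / 30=-5074.37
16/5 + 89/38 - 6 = -87/190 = -0.46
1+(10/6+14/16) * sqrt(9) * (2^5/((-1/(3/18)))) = -119/3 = -39.67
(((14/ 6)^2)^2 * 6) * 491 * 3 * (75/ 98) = 601475/ 3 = 200491.67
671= 671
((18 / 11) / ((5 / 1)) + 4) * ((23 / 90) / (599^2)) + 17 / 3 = 5032186762 / 888032475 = 5.67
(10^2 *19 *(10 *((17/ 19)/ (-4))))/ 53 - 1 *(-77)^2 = -318487/ 53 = -6009.19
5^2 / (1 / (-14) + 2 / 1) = 350 / 27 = 12.96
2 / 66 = 1 / 33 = 0.03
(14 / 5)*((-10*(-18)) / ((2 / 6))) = 1512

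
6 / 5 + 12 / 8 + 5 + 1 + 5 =137 / 10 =13.70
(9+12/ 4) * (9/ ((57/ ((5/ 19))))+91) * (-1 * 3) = -3277.50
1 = 1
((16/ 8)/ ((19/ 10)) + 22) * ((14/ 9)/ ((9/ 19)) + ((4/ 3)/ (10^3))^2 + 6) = 3431000657/ 16031250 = 214.02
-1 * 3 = -3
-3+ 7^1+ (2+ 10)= 16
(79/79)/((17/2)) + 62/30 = 2.18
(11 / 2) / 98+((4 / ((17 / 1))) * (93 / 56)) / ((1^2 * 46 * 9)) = 3280 / 57477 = 0.06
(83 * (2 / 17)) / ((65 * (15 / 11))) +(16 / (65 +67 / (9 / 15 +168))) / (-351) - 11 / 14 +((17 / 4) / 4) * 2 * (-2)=-37812627673 / 7675749900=-4.93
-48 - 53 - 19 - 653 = -773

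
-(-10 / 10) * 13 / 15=13 / 15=0.87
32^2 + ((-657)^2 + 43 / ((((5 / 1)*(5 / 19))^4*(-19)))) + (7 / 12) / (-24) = 48675624823769 / 112500000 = 432672.22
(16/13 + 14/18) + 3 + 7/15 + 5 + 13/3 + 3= 10418/585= 17.81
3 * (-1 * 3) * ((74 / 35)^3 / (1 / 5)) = -3647016 / 8575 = -425.31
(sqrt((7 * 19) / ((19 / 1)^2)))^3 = 7 * sqrt(133) / 361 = 0.22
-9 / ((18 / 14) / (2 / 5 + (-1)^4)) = -49 / 5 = -9.80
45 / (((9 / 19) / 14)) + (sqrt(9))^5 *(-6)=-128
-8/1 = -8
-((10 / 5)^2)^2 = -16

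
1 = 1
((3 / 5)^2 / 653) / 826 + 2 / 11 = 26968999 / 148328950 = 0.18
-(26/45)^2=-676/2025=-0.33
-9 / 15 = -3 / 5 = -0.60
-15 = -15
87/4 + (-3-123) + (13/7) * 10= -2399/28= -85.68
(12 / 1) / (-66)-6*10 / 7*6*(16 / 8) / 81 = -1006 / 693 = -1.45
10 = 10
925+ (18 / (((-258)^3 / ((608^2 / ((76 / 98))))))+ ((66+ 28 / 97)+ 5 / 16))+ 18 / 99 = 4036536111503 / 4072030512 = 991.28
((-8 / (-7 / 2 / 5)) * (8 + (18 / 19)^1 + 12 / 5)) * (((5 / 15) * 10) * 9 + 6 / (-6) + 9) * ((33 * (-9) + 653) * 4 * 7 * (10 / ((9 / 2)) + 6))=3635050496 / 9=403894499.56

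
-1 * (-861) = 861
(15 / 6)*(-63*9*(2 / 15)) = -189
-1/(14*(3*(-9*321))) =0.00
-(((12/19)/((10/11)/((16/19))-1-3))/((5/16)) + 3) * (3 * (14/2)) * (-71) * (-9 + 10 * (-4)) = -168617.72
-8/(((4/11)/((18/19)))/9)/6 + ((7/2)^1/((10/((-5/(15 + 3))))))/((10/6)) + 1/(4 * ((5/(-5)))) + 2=-67423/2280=-29.57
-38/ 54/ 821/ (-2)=19/ 44334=0.00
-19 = -19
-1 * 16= -16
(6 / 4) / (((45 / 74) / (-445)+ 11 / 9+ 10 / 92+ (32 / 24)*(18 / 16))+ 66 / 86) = 87932979 / 210862885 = 0.42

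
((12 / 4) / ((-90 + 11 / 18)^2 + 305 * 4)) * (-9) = -8748 / 2984161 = -0.00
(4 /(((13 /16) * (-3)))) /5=-0.33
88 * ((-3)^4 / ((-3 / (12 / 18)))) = -1584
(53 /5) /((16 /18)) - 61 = -1963 /40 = -49.08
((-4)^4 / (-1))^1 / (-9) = 256 / 9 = 28.44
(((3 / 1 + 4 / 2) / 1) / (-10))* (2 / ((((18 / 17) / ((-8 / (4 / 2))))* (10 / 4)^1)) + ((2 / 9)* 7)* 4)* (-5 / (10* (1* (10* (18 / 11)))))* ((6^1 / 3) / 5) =22 / 1125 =0.02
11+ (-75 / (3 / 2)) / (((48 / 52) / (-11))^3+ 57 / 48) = -345702093 / 11106457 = -31.13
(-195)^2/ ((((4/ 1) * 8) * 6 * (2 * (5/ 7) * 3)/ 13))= 76895/ 128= 600.74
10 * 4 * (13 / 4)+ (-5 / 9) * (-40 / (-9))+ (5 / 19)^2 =3731155 / 29241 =127.60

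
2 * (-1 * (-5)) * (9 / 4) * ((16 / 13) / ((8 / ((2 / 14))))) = 45 / 91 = 0.49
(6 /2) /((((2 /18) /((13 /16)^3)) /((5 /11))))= 296595 /45056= 6.58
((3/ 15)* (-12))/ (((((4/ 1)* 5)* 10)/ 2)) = -3/ 125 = -0.02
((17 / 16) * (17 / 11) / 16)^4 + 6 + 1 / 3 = 1194790634706307 / 188647848542208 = 6.33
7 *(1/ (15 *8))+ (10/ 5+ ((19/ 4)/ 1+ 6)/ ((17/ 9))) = 15809/ 2040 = 7.75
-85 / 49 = -1.73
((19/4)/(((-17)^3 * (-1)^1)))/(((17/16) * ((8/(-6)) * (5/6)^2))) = -2052/2088025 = -0.00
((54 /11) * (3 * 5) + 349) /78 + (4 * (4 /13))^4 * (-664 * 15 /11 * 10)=-39154099747 /1885026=-20771.12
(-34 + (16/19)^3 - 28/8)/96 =-506233/1316928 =-0.38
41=41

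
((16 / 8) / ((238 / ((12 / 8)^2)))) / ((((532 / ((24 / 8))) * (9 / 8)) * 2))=3 / 63308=0.00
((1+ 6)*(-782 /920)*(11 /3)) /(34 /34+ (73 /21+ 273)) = -9163 /116540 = -0.08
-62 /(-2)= 31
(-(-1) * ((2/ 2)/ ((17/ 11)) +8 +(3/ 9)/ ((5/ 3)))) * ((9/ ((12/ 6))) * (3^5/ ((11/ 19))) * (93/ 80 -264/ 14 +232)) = 234380402901/ 65450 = 3581060.40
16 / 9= 1.78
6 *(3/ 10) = 1.80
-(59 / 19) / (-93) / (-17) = -59 / 30039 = -0.00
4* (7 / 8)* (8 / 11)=2.55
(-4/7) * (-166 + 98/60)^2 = -24314761/1575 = -15437.94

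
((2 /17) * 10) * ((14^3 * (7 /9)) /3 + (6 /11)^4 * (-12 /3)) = 5621687200 /6720219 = 836.53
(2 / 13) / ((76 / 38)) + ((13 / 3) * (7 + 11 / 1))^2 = 79093 / 13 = 6084.08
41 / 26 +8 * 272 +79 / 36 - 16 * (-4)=1050085 / 468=2243.77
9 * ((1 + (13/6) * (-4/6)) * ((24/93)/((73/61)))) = -1952/2263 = -0.86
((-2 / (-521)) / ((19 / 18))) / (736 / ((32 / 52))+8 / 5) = 15 / 4939601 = 0.00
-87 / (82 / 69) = -6003 / 82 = -73.21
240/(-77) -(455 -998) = 41571/77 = 539.88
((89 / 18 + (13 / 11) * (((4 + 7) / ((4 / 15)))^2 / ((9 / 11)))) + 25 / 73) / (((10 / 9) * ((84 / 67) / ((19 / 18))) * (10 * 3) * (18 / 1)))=3.46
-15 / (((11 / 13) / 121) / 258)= -553410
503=503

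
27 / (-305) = -27 / 305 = -0.09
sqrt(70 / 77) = sqrt(110) / 11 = 0.95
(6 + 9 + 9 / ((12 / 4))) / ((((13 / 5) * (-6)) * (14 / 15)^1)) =-225 / 182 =-1.24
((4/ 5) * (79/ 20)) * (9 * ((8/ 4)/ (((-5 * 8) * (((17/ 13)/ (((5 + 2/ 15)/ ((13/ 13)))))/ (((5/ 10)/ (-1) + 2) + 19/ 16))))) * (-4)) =10201191/ 170000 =60.01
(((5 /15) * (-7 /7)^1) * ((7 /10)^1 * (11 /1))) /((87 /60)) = -154 /87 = -1.77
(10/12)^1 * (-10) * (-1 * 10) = 250/3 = 83.33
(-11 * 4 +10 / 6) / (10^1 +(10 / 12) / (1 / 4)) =-127 / 40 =-3.18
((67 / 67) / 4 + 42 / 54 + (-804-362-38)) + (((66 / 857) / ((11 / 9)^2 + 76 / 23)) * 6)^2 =-2541524321964330659 / 2112720367778244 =-1202.96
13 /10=1.30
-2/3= -0.67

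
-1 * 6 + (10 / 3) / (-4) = -41 / 6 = -6.83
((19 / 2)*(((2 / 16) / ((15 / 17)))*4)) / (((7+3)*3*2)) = 0.09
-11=-11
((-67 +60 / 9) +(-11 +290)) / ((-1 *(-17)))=656 / 51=12.86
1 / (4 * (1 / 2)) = 1 / 2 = 0.50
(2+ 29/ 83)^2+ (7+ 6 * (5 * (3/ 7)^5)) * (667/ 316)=776041313557/ 36587561668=21.21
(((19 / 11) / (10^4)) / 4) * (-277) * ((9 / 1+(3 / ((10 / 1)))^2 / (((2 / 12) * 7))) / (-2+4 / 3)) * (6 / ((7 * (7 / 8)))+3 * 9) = 68771626263 / 15092000000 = 4.56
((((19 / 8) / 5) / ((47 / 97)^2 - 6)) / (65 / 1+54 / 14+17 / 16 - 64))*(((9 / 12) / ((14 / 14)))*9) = -592767 / 6309550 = -0.09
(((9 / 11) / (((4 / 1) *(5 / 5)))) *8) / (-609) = -6 / 2233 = -0.00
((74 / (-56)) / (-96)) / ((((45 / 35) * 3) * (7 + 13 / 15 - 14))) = -185 / 317952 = -0.00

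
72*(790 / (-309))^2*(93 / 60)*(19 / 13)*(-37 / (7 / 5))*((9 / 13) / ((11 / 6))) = -1468909220400 / 138054917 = -10640.04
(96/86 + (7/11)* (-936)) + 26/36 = -5055595/8514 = -593.80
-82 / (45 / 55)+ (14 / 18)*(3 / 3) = -895 / 9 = -99.44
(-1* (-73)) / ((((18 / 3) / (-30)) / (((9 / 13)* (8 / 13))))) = -26280 / 169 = -155.50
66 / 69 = 22 / 23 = 0.96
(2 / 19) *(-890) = -1780 / 19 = -93.68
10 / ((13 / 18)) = 180 / 13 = 13.85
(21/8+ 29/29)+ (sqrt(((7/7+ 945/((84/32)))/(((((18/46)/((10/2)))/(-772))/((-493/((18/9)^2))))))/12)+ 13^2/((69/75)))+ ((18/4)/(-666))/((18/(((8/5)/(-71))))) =4074516589/21751560+ 19* sqrt(32826405)/18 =6235.06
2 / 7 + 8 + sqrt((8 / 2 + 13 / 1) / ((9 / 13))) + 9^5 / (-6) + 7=-9821.26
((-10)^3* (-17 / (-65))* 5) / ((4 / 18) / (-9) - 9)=81000 / 559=144.90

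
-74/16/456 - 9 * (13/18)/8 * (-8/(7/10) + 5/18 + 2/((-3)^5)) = 18732743/2068416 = 9.06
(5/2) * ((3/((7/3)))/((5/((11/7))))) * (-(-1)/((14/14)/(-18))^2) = 16038/49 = 327.31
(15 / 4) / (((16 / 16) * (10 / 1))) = 3 / 8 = 0.38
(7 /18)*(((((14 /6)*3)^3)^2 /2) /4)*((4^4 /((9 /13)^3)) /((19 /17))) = 492136120112 /124659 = 3947858.72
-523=-523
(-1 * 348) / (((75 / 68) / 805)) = -1269968 / 5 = -253993.60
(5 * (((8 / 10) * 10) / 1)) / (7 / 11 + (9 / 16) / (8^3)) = 3604480 / 57443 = 62.75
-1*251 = -251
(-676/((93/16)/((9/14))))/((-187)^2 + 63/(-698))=-11324352/5296600883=-0.00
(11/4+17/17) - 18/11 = 93/44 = 2.11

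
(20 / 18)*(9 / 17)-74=-1248 / 17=-73.41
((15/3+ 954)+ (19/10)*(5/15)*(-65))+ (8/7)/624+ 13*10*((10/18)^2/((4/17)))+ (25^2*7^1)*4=274029601/14742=18588.36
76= 76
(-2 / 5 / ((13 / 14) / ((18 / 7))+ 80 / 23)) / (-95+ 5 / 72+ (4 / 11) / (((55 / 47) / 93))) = 1311552 / 831258503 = 0.00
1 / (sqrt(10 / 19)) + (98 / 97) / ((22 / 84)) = 5.24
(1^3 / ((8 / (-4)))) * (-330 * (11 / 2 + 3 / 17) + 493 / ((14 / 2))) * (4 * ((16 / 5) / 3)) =6865088 / 1785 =3845.99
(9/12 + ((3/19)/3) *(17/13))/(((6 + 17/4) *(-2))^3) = -1618/17023487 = -0.00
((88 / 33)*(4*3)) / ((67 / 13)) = 416 / 67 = 6.21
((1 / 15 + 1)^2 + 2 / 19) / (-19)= -5314 / 81225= -0.07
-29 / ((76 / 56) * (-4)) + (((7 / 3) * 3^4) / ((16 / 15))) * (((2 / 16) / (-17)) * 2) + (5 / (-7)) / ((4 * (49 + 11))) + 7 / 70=2.83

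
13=13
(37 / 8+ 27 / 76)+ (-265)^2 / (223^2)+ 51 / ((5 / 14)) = 5638584177 / 37794040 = 149.19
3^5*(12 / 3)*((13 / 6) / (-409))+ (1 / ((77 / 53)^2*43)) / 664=-356512656767 / 69237486472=-5.15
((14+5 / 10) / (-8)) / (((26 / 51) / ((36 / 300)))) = -0.43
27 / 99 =3 / 11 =0.27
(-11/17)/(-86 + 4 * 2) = 11/1326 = 0.01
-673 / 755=-0.89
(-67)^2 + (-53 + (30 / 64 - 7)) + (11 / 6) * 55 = 434909 / 96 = 4530.30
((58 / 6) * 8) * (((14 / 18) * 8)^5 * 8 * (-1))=-1022158176256 / 177147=-5770112.82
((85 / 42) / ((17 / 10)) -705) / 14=-7390 / 147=-50.27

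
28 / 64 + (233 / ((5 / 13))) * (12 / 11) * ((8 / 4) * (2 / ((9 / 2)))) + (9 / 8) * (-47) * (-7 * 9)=10346173 / 2640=3919.00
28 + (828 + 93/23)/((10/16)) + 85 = 166091/115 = 1444.27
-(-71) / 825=71 / 825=0.09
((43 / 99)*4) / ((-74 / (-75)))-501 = -609571 / 1221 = -499.24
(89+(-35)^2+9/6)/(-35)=-2631/70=-37.59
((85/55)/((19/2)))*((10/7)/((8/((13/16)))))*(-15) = -16575/46816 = -0.35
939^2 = 881721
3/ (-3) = -1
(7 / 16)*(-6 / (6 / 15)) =-6.56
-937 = -937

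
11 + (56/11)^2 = 4467/121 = 36.92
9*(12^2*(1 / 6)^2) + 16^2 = 292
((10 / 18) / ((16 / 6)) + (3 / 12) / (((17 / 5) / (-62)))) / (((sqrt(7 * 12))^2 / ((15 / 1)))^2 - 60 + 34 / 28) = 310625 / 1958196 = 0.16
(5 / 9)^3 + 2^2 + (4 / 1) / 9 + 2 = 4823 / 729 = 6.62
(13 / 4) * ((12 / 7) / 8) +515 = 28879 / 56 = 515.70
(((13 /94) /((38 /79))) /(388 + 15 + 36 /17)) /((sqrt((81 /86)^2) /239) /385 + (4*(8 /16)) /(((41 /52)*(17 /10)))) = 0.00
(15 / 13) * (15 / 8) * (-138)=-15525 / 52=-298.56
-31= -31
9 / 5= 1.80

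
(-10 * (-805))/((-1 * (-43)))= 8050/43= 187.21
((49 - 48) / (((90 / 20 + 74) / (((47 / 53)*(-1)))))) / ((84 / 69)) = -0.01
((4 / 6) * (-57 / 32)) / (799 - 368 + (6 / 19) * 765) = -0.00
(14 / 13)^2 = 196 / 169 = 1.16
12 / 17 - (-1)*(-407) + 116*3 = -991 / 17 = -58.29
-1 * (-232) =232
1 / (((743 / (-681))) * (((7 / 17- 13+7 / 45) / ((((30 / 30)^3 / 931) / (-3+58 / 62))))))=-16149915 / 421060644032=-0.00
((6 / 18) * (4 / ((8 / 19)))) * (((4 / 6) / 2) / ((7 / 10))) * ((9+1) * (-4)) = -3800 / 63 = -60.32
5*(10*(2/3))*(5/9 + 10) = 9500/27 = 351.85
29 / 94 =0.31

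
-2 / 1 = -2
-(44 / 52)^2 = -121 / 169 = -0.72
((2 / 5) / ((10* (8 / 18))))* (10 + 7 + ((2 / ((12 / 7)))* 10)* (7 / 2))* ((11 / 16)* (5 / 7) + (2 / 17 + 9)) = 3809019 / 76160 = 50.01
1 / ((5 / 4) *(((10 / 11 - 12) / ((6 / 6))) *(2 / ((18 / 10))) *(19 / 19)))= -99 / 1525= -0.06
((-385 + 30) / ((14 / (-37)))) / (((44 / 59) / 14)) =774965 / 44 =17612.84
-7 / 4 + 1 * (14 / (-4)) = -21 / 4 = -5.25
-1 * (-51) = 51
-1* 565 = -565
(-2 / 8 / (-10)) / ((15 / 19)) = 19 / 600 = 0.03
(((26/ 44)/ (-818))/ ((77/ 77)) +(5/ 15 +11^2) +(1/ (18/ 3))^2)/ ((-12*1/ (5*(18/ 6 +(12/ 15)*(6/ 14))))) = -18252013/ 107976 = -169.04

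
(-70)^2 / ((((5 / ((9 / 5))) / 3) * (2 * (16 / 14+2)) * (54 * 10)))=343 / 220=1.56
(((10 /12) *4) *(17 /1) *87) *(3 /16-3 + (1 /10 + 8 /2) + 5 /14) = 454053 /56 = 8108.09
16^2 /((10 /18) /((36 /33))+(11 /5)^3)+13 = 5414099 /150623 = 35.94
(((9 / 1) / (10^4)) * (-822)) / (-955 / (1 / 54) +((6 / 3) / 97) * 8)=358803 / 25011370000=0.00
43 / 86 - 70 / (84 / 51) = -42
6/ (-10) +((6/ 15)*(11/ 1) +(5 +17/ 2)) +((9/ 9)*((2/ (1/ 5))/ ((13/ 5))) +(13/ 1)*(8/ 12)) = 11627/ 390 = 29.81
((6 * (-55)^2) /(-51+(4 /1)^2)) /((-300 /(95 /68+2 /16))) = 25047 /9520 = 2.63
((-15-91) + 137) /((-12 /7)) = -217 /12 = -18.08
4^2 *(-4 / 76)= -16 / 19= -0.84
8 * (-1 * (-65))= 520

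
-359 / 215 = -1.67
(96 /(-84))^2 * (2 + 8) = 640 /49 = 13.06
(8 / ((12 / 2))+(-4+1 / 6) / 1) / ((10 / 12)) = -3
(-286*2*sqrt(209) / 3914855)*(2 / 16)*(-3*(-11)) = -4719*sqrt(209) / 7829710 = -0.01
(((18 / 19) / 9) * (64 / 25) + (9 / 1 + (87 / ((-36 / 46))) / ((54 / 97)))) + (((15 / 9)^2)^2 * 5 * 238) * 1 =8991.68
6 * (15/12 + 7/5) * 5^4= 19875/2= 9937.50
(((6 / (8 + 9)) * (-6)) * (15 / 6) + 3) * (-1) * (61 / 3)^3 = 2950753 / 153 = 19285.97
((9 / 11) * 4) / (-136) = -9 / 374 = -0.02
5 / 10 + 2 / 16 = 5 / 8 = 0.62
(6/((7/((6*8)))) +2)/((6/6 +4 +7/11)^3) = 200981/834148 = 0.24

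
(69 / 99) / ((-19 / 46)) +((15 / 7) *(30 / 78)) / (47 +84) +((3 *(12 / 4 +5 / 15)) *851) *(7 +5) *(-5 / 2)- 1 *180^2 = -2150416721293 / 7474467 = -287701.68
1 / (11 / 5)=5 / 11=0.45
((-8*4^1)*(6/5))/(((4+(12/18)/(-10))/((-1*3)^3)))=15552/59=263.59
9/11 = 0.82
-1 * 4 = -4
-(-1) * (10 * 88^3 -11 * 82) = 6813818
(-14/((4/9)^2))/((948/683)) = -129087/2528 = -51.06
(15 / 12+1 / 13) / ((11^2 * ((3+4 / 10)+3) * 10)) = 69 / 402688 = 0.00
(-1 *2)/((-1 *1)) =2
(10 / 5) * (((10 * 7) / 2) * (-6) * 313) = -131460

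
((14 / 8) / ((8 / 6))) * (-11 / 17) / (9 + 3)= -77 / 1088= -0.07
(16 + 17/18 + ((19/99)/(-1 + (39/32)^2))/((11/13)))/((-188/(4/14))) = -6282547/237420876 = -0.03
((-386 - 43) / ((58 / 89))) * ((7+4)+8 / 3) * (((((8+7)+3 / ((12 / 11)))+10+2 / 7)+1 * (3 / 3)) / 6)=-141409697 / 3248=-43537.47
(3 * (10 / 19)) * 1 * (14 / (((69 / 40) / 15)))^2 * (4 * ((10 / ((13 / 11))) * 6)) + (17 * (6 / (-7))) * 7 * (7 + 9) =620714757984 / 130663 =4750501.35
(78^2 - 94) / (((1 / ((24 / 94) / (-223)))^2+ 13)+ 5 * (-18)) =862560 / 109840273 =0.01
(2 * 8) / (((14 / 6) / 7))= 48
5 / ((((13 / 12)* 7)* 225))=0.00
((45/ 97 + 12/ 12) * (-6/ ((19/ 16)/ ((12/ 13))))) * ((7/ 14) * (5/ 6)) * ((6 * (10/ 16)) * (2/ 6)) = -85200/ 23959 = -3.56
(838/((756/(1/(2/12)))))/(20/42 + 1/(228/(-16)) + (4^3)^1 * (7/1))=7961/536742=0.01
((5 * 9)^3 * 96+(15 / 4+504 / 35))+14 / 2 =174960503 / 20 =8748025.15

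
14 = 14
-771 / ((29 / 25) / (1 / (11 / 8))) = -154200 / 319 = -483.39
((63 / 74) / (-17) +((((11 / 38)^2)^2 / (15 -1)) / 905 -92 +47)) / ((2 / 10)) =-748612721655691 / 3323469078496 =-225.25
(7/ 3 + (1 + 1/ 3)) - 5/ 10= 3.17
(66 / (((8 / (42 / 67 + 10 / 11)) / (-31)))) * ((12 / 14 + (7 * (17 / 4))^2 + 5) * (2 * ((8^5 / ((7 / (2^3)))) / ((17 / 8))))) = -688439630757888 / 55811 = -12335196121.87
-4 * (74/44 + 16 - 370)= 15502/11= 1409.27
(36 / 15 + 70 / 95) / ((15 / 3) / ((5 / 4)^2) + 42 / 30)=298 / 437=0.68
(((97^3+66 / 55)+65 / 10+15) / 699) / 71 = 3042319 / 165430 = 18.39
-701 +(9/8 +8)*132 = 503.50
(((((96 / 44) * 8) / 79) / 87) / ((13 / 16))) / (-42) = -512 / 6879873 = -0.00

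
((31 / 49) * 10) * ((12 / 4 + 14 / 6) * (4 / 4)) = 4960 / 147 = 33.74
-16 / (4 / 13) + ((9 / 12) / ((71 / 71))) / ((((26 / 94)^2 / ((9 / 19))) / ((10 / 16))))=-5044889 / 102752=-49.10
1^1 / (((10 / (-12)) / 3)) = -18 / 5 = -3.60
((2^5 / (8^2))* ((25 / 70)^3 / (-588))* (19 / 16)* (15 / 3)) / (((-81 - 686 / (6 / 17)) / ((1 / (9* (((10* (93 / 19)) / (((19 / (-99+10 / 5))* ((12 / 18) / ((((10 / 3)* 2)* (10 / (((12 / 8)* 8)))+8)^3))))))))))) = -7716375 / 570791982699114545152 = -0.00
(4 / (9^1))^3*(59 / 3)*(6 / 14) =3776 / 5103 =0.74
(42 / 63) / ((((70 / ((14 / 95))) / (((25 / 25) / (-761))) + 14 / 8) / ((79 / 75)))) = -632 / 325325925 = -0.00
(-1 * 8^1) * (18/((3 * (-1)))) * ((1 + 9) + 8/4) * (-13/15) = -2496/5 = -499.20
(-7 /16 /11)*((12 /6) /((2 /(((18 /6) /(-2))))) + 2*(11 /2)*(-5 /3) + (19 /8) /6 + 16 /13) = 26509 /36608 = 0.72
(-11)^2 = 121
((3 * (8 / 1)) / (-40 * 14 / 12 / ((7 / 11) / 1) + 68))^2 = 81 / 4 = 20.25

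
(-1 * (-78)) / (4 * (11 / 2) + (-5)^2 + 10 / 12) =1.63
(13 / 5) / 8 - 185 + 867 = 27293 / 40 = 682.32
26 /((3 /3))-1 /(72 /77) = 1795 /72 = 24.93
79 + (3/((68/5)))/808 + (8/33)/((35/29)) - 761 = -43267173907/63460320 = -681.80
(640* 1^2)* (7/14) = 320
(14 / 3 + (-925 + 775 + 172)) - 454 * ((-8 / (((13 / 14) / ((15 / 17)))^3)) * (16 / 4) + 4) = 345689978152 / 32381583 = 10675.51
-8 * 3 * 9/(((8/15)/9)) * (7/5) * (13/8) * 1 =-66339/8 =-8292.38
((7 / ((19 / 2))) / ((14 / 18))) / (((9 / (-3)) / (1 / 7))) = -6 / 133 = -0.05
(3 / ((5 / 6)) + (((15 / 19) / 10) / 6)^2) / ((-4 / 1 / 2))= -103973 / 57760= -1.80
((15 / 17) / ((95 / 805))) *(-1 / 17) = -2415 / 5491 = -0.44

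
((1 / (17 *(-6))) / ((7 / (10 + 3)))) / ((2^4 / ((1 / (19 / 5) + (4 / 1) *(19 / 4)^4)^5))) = -39863728864788.04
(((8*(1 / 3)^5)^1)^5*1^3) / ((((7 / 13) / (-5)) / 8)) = -17039360 / 5931020266101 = -0.00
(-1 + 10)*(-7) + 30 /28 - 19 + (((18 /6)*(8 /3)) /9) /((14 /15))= -79.98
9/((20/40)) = 18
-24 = -24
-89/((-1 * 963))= 89/963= 0.09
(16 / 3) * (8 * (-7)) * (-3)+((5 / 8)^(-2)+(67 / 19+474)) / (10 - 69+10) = 20626359 / 23275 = 886.20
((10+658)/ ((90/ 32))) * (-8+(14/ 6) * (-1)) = -331328/ 135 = -2454.28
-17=-17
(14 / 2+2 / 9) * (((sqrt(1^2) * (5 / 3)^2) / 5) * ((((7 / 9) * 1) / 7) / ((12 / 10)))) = 1625 / 4374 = 0.37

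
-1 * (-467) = 467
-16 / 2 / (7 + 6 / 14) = -14 / 13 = -1.08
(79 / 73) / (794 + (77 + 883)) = 79 / 128042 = 0.00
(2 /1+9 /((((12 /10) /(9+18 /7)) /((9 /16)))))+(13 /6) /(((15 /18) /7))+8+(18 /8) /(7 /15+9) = 6143289 /79520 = 77.25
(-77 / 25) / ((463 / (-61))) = 4697 / 11575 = 0.41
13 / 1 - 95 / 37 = 386 / 37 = 10.43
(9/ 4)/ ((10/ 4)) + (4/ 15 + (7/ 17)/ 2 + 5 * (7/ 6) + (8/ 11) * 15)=6775/ 374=18.11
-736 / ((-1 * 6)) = 368 / 3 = 122.67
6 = 6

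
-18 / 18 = -1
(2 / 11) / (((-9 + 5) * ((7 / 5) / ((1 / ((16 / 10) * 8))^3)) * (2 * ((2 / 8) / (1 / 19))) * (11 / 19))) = -625 / 222035968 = -0.00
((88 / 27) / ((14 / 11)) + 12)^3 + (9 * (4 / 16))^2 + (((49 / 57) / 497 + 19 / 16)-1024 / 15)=551028822061993 / 182149237620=3025.15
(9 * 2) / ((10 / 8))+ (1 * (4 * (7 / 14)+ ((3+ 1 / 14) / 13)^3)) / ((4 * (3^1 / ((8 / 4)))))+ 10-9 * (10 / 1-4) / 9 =3388452751 / 180857040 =18.74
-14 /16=-7 /8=-0.88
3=3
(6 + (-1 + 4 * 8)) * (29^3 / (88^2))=902393 / 7744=116.53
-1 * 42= -42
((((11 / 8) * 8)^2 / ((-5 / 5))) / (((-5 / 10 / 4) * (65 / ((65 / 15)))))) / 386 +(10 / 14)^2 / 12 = 39663 / 189140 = 0.21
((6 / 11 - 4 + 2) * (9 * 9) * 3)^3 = -58773123072 / 1331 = -44157117.26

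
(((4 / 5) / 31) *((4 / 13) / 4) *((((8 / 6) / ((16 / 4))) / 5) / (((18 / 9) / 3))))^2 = 4 / 101505625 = 0.00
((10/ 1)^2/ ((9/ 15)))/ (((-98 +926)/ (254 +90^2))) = 1044250/ 621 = 1681.56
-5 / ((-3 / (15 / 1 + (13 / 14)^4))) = 26.24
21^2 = 441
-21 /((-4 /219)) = 4599 /4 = 1149.75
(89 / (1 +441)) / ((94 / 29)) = 2581 / 41548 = 0.06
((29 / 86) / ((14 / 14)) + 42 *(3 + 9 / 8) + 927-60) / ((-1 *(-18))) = 178981 / 3096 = 57.81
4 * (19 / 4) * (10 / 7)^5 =1900000 / 16807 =113.05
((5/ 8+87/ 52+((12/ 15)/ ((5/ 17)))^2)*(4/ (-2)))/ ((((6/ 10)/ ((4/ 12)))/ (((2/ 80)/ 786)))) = -630271/ 1839240000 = -0.00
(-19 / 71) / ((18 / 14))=-0.21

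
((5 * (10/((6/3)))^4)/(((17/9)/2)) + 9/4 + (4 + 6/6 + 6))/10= 225901/680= 332.21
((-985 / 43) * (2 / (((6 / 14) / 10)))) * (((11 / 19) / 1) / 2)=-758450 / 2451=-309.45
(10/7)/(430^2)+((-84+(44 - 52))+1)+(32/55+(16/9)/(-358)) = -207397138777/2293629030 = -90.42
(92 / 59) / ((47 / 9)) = 828 / 2773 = 0.30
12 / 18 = 2 / 3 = 0.67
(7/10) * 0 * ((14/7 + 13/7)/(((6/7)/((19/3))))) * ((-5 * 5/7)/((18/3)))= 0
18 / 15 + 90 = 456 / 5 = 91.20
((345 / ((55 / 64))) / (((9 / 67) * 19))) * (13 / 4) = 320528 / 627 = 511.21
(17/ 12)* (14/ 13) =119/ 78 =1.53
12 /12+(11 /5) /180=1.01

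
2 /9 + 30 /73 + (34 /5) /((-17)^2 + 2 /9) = 5615282 /8550855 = 0.66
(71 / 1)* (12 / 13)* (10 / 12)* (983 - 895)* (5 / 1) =312400 / 13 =24030.77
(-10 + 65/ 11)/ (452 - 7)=-9/ 979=-0.01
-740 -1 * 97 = -837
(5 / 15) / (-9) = -1 / 27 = -0.04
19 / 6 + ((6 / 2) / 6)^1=11 / 3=3.67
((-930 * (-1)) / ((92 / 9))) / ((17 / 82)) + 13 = 176668 / 391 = 451.84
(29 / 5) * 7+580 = 3103 / 5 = 620.60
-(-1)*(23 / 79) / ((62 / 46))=529 / 2449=0.22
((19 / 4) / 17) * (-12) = -57 / 17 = -3.35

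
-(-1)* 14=14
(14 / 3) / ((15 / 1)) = 14 / 45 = 0.31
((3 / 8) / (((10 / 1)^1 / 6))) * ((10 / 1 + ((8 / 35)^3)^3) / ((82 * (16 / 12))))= 10640113032642453 / 517030589687500000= 0.02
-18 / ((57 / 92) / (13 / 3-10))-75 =1703 / 19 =89.63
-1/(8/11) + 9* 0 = -11/8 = -1.38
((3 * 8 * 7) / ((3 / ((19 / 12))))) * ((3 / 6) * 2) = 266 / 3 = 88.67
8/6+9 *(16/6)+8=100/3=33.33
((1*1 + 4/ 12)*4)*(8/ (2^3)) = 16/ 3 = 5.33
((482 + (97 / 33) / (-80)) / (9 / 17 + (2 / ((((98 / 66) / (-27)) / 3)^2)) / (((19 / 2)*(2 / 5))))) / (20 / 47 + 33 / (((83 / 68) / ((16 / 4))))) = 3849359659386409 / 1358575473355404480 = 0.00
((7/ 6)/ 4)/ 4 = 7/ 96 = 0.07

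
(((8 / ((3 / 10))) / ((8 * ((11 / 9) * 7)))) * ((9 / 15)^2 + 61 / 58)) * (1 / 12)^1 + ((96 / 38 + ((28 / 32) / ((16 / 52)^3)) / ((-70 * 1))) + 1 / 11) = 485274409 / 217226240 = 2.23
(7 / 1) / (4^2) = 7 / 16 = 0.44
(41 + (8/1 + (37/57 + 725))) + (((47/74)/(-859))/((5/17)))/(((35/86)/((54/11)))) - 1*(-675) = 5055385632404/3487389675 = 1449.62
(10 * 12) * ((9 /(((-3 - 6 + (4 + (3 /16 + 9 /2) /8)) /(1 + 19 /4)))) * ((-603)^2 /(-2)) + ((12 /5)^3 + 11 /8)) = 722568957261 /2825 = 255776622.04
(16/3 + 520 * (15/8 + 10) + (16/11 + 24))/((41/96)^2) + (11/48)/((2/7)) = 60396747199/1775136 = 34023.73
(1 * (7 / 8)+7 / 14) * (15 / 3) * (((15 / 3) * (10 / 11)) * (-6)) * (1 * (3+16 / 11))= -18375 / 22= -835.23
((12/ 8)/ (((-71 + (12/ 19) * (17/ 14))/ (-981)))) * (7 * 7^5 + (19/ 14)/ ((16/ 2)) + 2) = 736814450727/ 298912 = 2464987.86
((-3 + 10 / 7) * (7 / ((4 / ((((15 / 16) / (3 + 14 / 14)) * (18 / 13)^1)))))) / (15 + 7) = -135 / 3328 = -0.04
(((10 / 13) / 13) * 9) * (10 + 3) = 90 / 13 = 6.92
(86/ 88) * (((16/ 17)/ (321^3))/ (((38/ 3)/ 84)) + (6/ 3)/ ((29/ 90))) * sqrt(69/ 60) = 2296974070477 * sqrt(115)/ 3786742667730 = 6.50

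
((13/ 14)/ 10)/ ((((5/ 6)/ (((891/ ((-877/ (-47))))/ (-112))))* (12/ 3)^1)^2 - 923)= -205180926093/ 1904427046900420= -0.00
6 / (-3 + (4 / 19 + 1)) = -57 / 17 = -3.35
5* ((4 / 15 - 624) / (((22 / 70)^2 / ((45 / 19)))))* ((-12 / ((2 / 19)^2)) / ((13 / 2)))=19598481000 / 1573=12459301.34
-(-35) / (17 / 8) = 280 / 17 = 16.47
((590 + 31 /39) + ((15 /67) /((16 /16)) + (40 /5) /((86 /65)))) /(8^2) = 8385707 /898872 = 9.33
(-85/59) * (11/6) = -935/354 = -2.64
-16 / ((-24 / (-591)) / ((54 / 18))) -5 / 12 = -14189 / 12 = -1182.42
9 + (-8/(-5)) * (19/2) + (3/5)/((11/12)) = 1367/55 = 24.85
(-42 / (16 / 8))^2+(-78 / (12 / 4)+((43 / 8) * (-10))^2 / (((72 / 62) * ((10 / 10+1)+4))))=2867215 / 3456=829.63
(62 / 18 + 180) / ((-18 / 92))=-75946 / 81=-937.60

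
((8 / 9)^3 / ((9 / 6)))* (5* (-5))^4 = 400000000 / 2187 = 182898.95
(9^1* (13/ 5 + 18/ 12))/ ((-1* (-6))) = 123/ 20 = 6.15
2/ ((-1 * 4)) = -1/ 2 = -0.50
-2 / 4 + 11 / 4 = 9 / 4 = 2.25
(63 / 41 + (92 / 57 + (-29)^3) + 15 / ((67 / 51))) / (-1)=3816524105 / 156579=24374.43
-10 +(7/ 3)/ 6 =-173/ 18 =-9.61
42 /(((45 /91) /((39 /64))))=8281 /160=51.76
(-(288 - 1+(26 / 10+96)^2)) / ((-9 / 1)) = 1112.11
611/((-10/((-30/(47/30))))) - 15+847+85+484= 2571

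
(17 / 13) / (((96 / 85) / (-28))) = -10115 / 312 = -32.42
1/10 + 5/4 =27/20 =1.35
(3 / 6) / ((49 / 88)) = 44 / 49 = 0.90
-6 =-6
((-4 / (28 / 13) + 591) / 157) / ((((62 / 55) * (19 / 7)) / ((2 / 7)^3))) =907280 / 31718239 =0.03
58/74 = 29/37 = 0.78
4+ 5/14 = 61/14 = 4.36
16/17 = 0.94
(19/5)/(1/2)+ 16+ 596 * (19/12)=967.27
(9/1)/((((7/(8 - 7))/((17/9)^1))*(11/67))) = 1139/77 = 14.79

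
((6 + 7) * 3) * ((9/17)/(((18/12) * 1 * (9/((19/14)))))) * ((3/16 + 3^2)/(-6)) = -1729/544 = -3.18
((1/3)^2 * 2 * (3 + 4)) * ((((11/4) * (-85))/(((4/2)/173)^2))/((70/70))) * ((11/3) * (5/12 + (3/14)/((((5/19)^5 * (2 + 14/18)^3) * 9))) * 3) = -327467082845962301/8437500000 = -38810913.52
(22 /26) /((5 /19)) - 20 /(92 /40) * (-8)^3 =6660807 /1495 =4455.39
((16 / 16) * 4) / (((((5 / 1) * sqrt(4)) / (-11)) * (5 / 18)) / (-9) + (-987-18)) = -1782 / 447715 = -0.00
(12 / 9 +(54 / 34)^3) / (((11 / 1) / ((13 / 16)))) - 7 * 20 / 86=-137590621 / 111544752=-1.23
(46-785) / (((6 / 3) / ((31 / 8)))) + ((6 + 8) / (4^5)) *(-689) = -737911 / 512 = -1441.23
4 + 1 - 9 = -4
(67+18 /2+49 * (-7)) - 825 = -1092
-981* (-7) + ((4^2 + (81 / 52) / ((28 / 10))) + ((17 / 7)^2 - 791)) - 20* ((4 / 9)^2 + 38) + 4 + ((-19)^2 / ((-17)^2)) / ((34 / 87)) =10832799224647 / 2027968488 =5341.70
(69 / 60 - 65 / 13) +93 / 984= -6159 / 1640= -3.76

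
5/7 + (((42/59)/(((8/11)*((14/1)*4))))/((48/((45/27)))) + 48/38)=23841427/12052992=1.98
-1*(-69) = 69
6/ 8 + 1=7/ 4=1.75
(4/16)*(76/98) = 19/98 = 0.19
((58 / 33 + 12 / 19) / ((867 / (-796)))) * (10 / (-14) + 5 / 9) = 1703440 / 4892481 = 0.35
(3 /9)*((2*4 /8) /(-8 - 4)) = -1 /36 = -0.03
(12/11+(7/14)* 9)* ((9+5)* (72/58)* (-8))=-247968/319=-777.33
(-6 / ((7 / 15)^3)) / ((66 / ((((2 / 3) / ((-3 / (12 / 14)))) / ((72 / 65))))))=8125 / 52822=0.15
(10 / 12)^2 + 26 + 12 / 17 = 16769 / 612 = 27.40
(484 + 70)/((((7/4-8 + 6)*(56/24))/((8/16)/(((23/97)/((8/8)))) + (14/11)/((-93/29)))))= -1625.74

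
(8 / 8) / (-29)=-1 / 29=-0.03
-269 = -269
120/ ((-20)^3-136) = -5/ 339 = -0.01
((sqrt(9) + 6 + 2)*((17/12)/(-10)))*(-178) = 16643/60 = 277.38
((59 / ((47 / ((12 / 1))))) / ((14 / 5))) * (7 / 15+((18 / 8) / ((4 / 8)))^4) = 5813093 / 2632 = 2208.62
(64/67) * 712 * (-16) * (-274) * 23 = 4594712576/67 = 68577799.64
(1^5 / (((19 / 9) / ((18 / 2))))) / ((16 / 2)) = 81 / 152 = 0.53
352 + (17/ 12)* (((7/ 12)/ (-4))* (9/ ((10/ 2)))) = 112521/ 320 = 351.63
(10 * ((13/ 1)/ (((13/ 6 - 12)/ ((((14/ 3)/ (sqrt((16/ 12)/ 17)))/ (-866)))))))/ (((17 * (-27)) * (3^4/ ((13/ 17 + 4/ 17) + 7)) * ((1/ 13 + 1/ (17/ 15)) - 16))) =0.00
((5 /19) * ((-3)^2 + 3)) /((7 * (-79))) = -0.01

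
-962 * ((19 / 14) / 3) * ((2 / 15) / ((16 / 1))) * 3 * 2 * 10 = -217.60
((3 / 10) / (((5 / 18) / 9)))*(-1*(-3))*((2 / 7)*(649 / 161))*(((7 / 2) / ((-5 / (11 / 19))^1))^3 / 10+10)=324297698550507 / 966261625000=335.62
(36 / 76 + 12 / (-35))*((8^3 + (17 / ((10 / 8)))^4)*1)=1888019712 / 415625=4542.60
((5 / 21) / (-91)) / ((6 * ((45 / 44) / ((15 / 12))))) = -55 / 103194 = -0.00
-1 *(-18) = 18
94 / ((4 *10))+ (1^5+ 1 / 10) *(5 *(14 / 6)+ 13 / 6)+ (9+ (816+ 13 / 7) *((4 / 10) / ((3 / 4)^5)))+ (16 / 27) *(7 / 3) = 23925019 / 17010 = 1406.53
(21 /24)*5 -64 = -59.62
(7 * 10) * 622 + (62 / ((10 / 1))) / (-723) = 157397069 / 3615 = 43539.99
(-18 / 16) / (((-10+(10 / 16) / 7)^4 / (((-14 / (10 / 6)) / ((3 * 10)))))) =8605184 / 263553890625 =0.00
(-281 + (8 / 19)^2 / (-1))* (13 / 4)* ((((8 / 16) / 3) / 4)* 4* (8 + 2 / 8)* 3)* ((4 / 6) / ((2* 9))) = -4838405 / 34656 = -139.61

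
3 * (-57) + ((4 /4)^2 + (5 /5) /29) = -4929 /29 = -169.97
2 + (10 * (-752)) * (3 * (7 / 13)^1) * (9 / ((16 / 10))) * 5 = -4441474 / 13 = -341651.85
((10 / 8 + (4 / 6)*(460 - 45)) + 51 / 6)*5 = 17185 / 12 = 1432.08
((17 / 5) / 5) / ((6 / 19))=323 / 150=2.15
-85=-85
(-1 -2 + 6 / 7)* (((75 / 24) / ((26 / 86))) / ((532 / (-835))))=13464375 / 387296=34.77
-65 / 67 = -0.97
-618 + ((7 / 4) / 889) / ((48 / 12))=-1255775 / 2032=-618.00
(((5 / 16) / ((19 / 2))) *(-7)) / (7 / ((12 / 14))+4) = -0.02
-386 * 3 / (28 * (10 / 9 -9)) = 5211 / 994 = 5.24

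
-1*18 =-18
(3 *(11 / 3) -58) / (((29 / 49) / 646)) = -1487738 / 29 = -51301.31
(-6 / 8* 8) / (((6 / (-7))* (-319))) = -7 / 319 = -0.02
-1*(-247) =247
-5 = -5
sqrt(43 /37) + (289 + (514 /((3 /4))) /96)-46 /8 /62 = sqrt(1591) /37 + 660775 /2232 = 297.12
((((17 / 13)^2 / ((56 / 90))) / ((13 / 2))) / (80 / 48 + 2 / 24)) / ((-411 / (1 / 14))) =-4335 / 103239227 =-0.00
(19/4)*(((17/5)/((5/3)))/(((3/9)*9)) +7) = 36.48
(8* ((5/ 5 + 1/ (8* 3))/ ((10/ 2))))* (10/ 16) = 25/ 24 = 1.04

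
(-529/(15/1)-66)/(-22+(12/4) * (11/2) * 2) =-1519/165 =-9.21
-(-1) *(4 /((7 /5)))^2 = 400 /49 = 8.16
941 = 941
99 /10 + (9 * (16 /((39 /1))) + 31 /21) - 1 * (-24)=106657 /2730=39.07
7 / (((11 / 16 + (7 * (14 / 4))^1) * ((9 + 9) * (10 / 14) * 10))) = 196 / 90675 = 0.00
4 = 4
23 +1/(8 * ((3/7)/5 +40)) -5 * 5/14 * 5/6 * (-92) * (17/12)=216.95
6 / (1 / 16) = 96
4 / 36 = 1 / 9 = 0.11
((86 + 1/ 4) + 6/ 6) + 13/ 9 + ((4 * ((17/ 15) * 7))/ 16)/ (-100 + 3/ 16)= 25490393/ 287460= 88.67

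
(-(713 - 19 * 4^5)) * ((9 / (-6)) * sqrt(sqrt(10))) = -56229 * 10^(1 / 4) / 2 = -49995.44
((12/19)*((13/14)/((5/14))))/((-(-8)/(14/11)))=273/1045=0.26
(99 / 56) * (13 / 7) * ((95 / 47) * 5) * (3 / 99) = 18525 / 18424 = 1.01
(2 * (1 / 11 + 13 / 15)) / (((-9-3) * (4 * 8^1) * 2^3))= -79 / 126720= -0.00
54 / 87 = 18 / 29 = 0.62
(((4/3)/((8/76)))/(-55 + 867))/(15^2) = 19/274050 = 0.00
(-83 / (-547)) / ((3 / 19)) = 1577 / 1641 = 0.96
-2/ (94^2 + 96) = -1/ 4466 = -0.00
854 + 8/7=5986/7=855.14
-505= -505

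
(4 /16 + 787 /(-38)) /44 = -1555 /3344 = -0.47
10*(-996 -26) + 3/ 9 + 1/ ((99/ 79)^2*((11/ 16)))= -1101692627/ 107811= -10218.74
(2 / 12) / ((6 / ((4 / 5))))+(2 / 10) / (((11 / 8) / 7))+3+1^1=499 / 99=5.04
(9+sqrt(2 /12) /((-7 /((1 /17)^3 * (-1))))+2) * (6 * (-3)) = -198 - 3 * sqrt(6) /34391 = -198.00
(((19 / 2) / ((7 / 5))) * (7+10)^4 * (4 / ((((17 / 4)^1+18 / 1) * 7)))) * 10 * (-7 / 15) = -126951920 / 1869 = -67925.05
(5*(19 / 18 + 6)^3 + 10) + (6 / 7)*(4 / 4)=72136637 / 40824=1767.02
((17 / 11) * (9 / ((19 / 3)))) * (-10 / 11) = -4590 / 2299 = -2.00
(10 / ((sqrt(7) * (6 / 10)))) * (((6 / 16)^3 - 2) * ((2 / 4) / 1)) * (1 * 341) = -8499425 * sqrt(7) / 10752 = -2091.46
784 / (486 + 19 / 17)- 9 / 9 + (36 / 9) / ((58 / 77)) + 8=68221 / 4901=13.92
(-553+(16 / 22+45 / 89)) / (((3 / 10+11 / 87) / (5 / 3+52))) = -3603000600 / 51887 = -69439.37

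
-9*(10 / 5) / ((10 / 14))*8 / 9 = -112 / 5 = -22.40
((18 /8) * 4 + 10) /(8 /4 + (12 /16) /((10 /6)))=380 /49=7.76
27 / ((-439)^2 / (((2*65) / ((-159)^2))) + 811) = 3510 / 4872285031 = 0.00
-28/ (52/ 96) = -51.69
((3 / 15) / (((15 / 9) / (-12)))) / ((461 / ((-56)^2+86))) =-115992 / 11525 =-10.06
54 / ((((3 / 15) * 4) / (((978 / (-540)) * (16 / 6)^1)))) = -326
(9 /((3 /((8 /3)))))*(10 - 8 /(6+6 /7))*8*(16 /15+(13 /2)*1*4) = 688576 /45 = 15301.69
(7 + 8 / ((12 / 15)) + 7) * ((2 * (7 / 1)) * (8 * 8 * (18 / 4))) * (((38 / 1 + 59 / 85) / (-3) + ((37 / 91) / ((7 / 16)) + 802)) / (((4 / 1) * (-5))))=-147834705024 / 38675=-3822487.52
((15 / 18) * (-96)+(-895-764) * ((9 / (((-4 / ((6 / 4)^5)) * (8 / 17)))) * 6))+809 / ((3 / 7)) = 557896225 / 1536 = 363213.69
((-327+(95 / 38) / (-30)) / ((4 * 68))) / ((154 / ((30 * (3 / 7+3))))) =-58875 / 73304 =-0.80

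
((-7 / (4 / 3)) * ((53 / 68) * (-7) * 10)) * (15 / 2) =584325 / 272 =2148.25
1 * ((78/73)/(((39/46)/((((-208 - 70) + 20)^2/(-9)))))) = -680432/73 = -9320.99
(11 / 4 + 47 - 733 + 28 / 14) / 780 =-545 / 624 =-0.87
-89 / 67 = -1.33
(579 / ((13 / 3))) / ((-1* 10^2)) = -1737 / 1300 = -1.34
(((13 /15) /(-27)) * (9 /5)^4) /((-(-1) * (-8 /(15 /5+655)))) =346437 /12500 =27.71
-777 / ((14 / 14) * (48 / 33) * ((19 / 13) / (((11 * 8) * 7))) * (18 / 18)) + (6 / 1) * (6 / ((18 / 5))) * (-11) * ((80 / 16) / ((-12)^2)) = -308004917 / 1368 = -225149.79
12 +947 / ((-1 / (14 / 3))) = -13222 / 3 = -4407.33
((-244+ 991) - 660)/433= 87/433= 0.20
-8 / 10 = -4 / 5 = -0.80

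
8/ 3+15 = 53/ 3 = 17.67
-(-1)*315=315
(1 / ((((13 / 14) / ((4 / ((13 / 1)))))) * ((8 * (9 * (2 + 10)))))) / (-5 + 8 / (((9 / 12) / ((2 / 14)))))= -49 / 444132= -0.00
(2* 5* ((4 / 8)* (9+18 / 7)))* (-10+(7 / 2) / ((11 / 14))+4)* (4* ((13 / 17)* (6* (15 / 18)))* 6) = -631800 / 77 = -8205.19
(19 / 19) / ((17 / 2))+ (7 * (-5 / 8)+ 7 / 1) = 2.74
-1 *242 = -242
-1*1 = -1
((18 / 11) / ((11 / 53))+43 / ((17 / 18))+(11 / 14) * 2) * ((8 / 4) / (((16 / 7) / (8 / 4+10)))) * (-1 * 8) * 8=-76006176 / 2057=-36950.01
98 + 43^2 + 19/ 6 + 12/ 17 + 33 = 1983.87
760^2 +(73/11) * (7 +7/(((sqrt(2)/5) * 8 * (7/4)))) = 365 * sqrt(2)/44 +6354111/11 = 577658.19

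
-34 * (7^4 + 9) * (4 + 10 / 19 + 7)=-17944860 / 19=-944466.32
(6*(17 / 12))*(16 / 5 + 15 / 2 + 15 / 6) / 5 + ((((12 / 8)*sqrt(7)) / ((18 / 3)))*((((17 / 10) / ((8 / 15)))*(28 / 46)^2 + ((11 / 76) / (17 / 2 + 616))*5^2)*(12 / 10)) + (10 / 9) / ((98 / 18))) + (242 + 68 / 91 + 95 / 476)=266.53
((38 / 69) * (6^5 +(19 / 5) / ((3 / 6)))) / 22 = 67222 / 345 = 194.85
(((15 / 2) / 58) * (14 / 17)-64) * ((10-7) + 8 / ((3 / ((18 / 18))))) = -62999 / 174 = -362.06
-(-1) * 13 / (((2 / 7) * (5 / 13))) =1183 / 10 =118.30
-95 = -95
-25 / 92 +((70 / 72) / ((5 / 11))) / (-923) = -104723 / 382122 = -0.27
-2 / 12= -1 / 6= -0.17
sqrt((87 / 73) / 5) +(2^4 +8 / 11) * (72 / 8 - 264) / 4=-11730 / 11 +sqrt(31755) / 365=-1065.88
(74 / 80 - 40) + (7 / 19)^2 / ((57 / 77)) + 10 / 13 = -407911303 / 10700040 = -38.12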